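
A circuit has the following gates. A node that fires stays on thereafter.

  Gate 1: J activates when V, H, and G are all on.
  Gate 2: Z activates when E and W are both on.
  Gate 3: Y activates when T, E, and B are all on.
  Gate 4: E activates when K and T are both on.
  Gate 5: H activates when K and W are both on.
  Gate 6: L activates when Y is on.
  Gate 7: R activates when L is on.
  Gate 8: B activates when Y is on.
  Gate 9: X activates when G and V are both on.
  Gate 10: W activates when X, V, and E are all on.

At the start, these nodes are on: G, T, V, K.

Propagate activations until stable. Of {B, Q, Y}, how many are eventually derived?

0

B would need Y (Gate 8), but Y never turns on.
No rule produces Q, and it is not given.
Y would need T, E, and B (Gate 3), but B never turns on.
None of the 3 are reached.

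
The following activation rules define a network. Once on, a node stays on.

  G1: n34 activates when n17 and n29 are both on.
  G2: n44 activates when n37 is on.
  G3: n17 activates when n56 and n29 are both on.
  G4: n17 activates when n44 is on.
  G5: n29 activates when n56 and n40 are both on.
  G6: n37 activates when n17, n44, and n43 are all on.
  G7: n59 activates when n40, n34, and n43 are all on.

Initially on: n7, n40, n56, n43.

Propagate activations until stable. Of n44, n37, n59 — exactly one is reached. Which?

G5: n56 and n40 on → n29 on.
G3: n56 and n29 on → n17 on.
G1: n17 and n29 on → n34 on.
n40, n34, and n43 are on, so n59 activates (G7).
n44 would need n37 (G2), but n37 never turns on. n37 would need n17, n44, and n43 (G6), but n44 never turns on.

n59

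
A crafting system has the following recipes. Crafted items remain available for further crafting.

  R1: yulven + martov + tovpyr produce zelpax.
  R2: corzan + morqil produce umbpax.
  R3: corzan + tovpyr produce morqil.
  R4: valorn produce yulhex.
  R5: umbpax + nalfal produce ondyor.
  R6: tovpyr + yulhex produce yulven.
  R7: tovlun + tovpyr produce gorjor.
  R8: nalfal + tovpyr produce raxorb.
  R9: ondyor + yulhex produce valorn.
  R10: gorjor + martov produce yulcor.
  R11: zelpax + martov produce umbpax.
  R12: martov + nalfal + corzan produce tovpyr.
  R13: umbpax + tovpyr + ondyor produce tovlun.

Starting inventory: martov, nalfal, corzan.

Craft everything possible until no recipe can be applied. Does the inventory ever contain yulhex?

yulhex would need valorn (R4), but valorn is never obtained.

No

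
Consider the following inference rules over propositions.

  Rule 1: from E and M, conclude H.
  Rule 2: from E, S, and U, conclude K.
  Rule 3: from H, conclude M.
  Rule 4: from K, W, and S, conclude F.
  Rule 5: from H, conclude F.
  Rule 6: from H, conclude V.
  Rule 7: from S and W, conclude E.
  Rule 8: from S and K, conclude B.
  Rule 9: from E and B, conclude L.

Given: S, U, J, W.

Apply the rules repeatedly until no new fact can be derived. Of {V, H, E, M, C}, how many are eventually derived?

1

S and W hold, so E follows (Rule 7).
V would need H (Rule 6), but H is never established.
H would need E and M (Rule 1), but M is never established.
E: reached.
M would need H (Rule 3), but H is never established.
No rule produces C, and it is not given.
Reached: E — 1 of the 5.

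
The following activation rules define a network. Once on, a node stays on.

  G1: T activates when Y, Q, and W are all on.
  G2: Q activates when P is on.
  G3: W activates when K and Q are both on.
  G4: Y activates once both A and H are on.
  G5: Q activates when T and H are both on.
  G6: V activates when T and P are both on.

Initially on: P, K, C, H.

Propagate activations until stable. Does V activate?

V would need T and P (G6), but T never turns on.

No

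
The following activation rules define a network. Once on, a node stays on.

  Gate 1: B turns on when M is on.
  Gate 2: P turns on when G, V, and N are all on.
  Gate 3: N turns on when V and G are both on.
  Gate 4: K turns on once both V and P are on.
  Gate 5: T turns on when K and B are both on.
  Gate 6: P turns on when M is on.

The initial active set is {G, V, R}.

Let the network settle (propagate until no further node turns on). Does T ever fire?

No

T would need K and B (Gate 5), but B never turns on.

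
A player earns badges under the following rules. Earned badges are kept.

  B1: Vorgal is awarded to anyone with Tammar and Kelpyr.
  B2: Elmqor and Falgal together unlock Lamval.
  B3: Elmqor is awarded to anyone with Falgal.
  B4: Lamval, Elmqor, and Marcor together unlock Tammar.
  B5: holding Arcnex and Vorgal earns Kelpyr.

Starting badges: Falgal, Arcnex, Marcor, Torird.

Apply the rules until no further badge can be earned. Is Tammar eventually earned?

Yes

With Falgal, Elmqor is earned (B3).
With Elmqor and Falgal, Lamval is earned (B2).
With Lamval, Elmqor, and Marcor, Tammar is earned (B4).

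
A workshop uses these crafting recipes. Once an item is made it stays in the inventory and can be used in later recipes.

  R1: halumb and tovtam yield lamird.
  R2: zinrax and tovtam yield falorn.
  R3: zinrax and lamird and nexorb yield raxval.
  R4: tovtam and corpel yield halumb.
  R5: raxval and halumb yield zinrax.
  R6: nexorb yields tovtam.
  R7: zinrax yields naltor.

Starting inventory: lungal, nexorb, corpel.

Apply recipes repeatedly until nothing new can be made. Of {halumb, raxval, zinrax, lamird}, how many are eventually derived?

2

nexorb → tovtam (R6).
tovtam and corpel → halumb (R4).
Using R1, halumb and tovtam make lamird.
halumb: reached.
raxval would need zinrax, lamird, and nexorb (R3), but zinrax is never obtained.
zinrax would need raxval and halumb (R5), but raxval is never obtained.
lamird: reached.
Reached: halumb and lamird — 2 of the 4.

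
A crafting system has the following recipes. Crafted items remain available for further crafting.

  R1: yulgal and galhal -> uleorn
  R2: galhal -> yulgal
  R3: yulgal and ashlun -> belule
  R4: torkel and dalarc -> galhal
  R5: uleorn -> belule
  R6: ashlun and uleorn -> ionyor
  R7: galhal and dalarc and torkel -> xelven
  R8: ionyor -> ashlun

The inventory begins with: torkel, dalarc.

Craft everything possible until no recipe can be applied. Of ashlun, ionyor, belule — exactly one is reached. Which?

belule

Using R4, torkel and dalarc make galhal.
Using R2, galhal makes yulgal.
yulgal and galhal -> uleorn (R1).
uleorn -> belule (R5).
ionyor would need ashlun and uleorn (R6), but ashlun is never obtained. ashlun would need ionyor (R8), but ionyor is never obtained.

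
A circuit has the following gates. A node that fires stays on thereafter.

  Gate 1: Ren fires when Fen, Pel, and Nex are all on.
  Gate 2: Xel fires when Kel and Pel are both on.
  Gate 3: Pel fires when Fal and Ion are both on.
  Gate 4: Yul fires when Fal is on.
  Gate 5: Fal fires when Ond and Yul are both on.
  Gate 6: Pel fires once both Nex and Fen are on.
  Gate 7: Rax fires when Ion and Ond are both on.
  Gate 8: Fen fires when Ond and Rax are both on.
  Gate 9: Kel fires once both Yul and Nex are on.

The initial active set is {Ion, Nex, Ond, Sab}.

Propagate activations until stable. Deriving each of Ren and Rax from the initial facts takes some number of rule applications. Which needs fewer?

Rax: Ion and Ond are on, so Rax fires (Gate 7). [1 rule application]
Ren: Ion and Ond are on, so Rax fires (Gate 7). Gate 8: Ond and Rax on → Fen on. Nex and Fen are on, so Pel fires (Gate 6). Gate 1: Fen, Pel, and Nex on → Ren on. [4 rule applications]
Rax needs fewer.

Rax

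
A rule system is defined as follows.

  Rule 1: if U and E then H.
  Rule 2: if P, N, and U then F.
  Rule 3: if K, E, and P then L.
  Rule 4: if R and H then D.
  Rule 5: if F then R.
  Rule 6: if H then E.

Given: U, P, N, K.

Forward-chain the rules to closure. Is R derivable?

Yes

From P, N, and U, Rule 2 gives F.
From F, Rule 5 gives R.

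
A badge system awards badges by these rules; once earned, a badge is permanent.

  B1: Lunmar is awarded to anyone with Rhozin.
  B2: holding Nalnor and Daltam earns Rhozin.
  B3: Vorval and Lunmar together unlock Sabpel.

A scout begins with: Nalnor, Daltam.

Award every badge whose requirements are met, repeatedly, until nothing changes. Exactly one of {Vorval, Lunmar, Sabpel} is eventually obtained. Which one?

Lunmar

With Nalnor and Daltam, Rhozin is earned (B2).
With Rhozin, Lunmar is earned (B1).
No rule produces Vorval, and it is not given. Sabpel would need Vorval and Lunmar (B3), but Vorval is never earned.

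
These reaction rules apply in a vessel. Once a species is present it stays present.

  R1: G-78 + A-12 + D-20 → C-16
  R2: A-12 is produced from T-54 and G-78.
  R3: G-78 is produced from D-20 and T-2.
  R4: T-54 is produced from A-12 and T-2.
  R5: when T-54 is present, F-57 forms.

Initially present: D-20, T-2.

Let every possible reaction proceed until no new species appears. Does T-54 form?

No

T-54 would need A-12 and T-2 (R4), but A-12 never forms.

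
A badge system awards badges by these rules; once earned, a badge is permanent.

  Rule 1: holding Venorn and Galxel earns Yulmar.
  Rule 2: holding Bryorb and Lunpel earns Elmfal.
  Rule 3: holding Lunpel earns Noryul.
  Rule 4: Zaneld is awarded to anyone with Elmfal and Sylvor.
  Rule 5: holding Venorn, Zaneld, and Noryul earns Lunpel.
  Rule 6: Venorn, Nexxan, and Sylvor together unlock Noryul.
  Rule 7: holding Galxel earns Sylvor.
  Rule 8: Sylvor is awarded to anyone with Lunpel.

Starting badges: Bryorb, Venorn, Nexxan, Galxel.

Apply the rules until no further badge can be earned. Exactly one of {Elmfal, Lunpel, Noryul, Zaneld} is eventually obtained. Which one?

With Galxel, Sylvor is earned (Rule 7).
With Venorn, Nexxan, and Sylvor, Noryul is earned (Rule 6).
Lunpel would need Venorn, Zaneld, and Noryul (Rule 5), but Zaneld is never earned. Zaneld would need Elmfal and Sylvor (Rule 4), but Elmfal is never earned. Elmfal would need Bryorb and Lunpel (Rule 2), but Lunpel is never earned.

Noryul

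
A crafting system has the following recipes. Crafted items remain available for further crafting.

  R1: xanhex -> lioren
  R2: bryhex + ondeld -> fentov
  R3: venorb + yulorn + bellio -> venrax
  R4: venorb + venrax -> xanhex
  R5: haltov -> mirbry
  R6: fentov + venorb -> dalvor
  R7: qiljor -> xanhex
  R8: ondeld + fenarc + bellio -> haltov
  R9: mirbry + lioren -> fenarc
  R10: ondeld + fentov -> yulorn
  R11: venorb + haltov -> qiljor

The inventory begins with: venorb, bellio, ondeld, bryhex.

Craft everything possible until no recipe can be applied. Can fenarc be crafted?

No

fenarc would need mirbry and lioren (R9), but mirbry is never obtained.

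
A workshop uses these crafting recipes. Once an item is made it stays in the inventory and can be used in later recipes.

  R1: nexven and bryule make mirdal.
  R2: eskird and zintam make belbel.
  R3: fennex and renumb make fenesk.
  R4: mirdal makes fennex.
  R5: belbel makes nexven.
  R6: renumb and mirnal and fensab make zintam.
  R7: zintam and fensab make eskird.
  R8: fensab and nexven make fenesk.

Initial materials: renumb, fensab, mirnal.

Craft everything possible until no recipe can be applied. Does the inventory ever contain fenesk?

renumb and mirnal and fensab → zintam (R6).
zintam and fensab → eskird (R7).
eskird and zintam → belbel (R2).
belbel → nexven (R5).
fensab and nexven → fenesk (R8).

Yes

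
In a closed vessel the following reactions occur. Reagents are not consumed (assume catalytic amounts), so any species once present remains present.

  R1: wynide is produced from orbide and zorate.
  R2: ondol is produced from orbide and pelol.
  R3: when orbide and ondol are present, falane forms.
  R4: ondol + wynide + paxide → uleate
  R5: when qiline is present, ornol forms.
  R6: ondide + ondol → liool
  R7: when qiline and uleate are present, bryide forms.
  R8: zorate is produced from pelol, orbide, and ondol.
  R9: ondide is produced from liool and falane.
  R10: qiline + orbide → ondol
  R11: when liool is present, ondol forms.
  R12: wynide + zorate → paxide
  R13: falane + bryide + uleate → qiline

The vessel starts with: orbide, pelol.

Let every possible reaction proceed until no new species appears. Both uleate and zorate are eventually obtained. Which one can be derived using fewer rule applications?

zorate: orbide and pelol present → ondol forms (R2). pelol, orbide, and ondol present → zorate forms (R8). [2 rule applications]
uleate: orbide and pelol present → ondol forms (R2). pelol, orbide, and ondol present → zorate forms (R8). orbide and zorate present → wynide forms (R1). wynide and zorate present → paxide forms (R12). ondol, wynide, and paxide present → uleate forms (R4). [5 rule applications]
zorate needs fewer.

zorate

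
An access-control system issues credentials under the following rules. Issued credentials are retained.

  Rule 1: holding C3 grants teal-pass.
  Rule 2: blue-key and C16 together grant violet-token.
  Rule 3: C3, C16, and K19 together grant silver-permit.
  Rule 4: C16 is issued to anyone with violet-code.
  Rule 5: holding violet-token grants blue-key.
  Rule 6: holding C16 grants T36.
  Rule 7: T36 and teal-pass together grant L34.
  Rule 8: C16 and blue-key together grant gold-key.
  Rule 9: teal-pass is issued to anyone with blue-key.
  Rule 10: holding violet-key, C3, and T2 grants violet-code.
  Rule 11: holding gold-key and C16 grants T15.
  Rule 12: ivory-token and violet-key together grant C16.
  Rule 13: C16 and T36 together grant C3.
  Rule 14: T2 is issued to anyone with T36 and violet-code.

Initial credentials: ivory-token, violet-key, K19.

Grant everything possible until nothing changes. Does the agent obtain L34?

Holding ivory-token and violet-key grants C16 (Rule 12).
Holding C16 grants T36 (Rule 6).
Holding C16 and T36 grants C3 (Rule 13).
Holding C3 grants teal-pass (Rule 1).
Holding T36 and teal-pass grants L34 (Rule 7).

Yes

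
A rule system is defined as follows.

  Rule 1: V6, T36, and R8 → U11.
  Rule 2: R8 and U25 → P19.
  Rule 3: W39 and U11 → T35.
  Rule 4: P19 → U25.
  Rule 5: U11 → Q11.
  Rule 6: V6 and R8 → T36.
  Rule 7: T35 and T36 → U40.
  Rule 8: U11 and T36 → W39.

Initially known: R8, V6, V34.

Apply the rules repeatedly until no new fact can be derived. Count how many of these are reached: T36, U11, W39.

3

V6 and R8 hold, so T36 follows (Rule 6).
From V6, T36, and R8, Rule 1 gives U11.
From U11 and T36, Rule 8 gives W39.
T36: reached.
U11: reached.
W39: reached.
All 3 are reached.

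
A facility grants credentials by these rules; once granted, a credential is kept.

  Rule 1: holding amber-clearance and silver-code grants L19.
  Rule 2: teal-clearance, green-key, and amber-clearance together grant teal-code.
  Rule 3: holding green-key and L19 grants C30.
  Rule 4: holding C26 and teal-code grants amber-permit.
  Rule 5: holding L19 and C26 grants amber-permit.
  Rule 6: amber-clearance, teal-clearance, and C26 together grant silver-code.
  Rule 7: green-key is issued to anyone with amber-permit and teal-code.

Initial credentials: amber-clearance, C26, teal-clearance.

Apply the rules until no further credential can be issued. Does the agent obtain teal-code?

teal-code would need teal-clearance, green-key, and amber-clearance (Rule 2), but green-key is never granted.

No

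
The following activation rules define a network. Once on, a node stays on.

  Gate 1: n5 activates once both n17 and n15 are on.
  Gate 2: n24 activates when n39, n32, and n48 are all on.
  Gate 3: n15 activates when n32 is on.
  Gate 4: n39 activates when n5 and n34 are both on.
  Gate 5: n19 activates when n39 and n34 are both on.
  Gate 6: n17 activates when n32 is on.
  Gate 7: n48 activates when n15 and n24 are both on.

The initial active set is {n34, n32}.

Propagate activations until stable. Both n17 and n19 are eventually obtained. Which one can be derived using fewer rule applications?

n17

n17: Gate 6: n32 on → n17 on. [1 rule application]
n19: n32 is on, so n17 activates (Gate 6). Gate 3: n32 on → n15 on. Gate 1: n17 and n15 on → n5 on. Gate 4: n5 and n34 on → n39 on. Gate 5: n39 and n34 on → n19 on. [5 rule applications]
n17 needs fewer.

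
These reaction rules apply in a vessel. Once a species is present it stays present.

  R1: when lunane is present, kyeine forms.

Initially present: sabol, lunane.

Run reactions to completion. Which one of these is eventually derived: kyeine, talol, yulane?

lunane present → kyeine forms (R1).
No rule produces yulane, and it is not given. No rule produces talol, and it is not given.

kyeine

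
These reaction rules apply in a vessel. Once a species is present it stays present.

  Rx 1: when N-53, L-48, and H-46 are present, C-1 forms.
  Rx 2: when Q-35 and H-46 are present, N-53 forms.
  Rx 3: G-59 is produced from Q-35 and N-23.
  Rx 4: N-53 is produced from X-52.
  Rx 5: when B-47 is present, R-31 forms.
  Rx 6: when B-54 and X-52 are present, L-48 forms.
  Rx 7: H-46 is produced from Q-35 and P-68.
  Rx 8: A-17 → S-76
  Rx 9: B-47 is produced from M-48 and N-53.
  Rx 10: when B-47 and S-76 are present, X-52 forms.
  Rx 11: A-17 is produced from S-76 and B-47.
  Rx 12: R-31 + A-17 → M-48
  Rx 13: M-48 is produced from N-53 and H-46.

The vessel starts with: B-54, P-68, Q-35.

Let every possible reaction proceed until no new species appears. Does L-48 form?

No

L-48 would need B-54 and X-52 (Rx 6), but X-52 never forms.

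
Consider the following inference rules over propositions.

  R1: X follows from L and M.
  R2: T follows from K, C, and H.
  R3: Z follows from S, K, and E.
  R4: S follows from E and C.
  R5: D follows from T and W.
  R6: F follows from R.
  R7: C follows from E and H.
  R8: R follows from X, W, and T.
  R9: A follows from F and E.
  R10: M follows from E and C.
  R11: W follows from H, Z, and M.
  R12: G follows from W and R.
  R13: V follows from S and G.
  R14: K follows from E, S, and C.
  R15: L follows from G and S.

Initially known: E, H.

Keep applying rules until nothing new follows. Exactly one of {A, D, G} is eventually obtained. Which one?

E and H hold, so C follows (R7).
From E and C, R4 gives S.
From E and C, R10 gives M.
From E, S, and C, R14 gives K.
From K, C, and H, R2 gives T.
S, K, and E hold, so Z follows (R3).
From H, Z, and M, R11 gives W.
T and W hold, so D follows (R5).
G would need W and R (R12), but R is never established. A would need F and E (R9), but F is never established.

D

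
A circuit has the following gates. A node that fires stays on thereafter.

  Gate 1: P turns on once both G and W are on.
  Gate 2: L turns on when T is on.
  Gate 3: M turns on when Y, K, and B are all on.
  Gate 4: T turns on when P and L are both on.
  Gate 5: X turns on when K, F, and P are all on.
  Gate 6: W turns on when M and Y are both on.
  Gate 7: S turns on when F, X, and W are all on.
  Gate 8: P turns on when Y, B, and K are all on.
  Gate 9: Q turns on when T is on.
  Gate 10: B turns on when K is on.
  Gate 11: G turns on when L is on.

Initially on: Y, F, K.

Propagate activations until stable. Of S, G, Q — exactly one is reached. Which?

S

K is on, so B turns on (Gate 10).
Y, K, and B are on, so M turns on (Gate 3).
Y, B, and K are on, so P turns on (Gate 8).
Gate 6: M and Y on → W on.
K, F, and P are on, so X turns on (Gate 5).
Gate 7: F, X, and W on → S on.
G would need L (Gate 11), but L never turns on. Q would need T (Gate 9), but T never turns on.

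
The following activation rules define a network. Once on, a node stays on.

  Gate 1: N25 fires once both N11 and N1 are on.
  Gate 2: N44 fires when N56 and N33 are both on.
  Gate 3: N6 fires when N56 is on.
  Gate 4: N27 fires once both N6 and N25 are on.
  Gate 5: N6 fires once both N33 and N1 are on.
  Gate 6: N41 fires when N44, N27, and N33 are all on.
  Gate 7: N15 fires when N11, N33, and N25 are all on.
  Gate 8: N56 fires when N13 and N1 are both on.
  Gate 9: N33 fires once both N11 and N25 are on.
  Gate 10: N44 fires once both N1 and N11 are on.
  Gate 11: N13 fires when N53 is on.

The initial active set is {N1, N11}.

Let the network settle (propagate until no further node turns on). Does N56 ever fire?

N56 would need N13 and N1 (Gate 8), but N13 never turns on.

No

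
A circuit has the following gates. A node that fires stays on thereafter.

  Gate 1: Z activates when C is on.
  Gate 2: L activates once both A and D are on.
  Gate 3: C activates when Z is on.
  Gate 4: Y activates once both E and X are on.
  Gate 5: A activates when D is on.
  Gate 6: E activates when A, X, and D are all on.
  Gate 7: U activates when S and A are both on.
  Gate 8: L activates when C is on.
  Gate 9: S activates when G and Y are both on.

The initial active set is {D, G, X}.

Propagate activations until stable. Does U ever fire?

D is on, so A activates (Gate 5).
A, X, and D are on, so E activates (Gate 6).
E and X are on, so Y activates (Gate 4).
G and Y are on, so S activates (Gate 9).
Gate 7: S and A on → U on.

Yes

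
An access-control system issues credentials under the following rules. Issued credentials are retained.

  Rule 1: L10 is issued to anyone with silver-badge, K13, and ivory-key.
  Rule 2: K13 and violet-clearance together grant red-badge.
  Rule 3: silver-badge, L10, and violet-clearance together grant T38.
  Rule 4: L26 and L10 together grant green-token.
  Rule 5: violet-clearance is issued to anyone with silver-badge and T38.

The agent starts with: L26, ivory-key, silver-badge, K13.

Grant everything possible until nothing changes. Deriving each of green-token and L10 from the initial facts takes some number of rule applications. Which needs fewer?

L10: Holding silver-badge, K13, and ivory-key grants L10 (Rule 1). [1 rule application]
green-token: Holding silver-badge, K13, and ivory-key grants L10 (Rule 1). Holding L26 and L10 grants green-token (Rule 4). [2 rule applications]
L10 needs fewer.

L10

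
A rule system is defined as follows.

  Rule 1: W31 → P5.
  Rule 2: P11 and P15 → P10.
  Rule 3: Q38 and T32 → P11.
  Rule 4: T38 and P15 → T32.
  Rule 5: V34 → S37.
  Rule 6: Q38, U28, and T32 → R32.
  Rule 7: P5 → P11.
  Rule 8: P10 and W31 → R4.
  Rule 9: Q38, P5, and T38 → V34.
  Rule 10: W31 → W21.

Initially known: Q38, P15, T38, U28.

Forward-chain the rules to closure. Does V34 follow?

No

V34 would need Q38, P5, and T38 (Rule 9), but P5 is never established.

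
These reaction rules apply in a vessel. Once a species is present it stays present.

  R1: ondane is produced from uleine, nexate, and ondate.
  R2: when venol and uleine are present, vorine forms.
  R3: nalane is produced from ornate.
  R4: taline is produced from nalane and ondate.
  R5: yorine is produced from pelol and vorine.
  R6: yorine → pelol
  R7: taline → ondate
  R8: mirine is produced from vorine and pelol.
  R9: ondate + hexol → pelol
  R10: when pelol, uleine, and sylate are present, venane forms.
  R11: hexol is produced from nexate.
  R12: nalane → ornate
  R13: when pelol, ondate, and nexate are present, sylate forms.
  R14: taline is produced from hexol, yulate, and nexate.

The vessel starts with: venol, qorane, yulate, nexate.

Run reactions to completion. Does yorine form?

No

yorine would need pelol and vorine (R5), but vorine never forms.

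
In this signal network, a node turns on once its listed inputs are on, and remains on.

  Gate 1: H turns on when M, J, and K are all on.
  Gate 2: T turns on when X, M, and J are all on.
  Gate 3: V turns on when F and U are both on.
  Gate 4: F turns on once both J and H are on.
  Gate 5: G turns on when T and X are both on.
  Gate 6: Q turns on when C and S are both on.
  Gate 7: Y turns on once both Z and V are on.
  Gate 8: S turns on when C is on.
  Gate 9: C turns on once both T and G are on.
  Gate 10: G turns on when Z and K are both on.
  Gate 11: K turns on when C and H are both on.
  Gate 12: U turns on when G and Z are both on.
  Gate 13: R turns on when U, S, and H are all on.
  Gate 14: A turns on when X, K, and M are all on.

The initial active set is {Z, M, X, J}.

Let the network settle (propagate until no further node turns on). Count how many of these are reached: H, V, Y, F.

H would need M, J, and K (Gate 1), but K never turns on.
V would need F and U (Gate 3), but F never turns on.
Y would need Z and V (Gate 7), but V never turns on.
F would need J and H (Gate 4), but H never turns on.
None of the 4 are reached.

0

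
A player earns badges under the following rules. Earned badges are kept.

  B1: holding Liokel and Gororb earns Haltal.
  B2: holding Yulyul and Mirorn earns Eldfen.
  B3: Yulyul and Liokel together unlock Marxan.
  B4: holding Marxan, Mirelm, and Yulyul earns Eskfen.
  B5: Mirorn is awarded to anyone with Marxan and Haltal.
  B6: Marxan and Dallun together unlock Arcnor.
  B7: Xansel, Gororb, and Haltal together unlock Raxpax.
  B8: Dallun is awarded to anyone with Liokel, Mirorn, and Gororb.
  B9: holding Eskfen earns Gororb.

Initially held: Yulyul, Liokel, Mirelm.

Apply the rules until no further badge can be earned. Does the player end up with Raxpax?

No

Raxpax would need Xansel, Gororb, and Haltal (B7), but Xansel is never earned.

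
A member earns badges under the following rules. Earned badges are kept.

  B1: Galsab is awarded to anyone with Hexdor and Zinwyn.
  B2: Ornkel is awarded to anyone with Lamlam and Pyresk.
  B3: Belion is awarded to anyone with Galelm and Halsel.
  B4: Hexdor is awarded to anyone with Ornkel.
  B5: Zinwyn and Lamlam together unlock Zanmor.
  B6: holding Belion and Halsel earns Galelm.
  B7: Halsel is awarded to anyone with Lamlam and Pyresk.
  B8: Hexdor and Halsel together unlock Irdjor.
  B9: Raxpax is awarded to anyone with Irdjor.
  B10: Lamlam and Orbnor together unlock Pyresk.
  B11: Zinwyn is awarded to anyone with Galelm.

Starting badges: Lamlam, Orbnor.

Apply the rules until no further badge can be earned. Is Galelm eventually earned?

Galelm would need Belion and Halsel (B6), but Belion is never earned.

No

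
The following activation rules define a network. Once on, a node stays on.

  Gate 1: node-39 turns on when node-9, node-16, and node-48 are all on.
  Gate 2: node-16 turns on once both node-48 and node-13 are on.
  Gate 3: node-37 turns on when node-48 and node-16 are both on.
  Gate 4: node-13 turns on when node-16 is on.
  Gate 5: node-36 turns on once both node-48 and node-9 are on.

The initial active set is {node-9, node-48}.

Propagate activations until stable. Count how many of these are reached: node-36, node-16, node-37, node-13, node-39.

1

node-48 and node-9 are on, so node-36 turns on (Gate 5).
node-36: reached.
node-16 would need node-48 and node-13 (Gate 2), but node-13 never turns on.
node-37 would need node-48 and node-16 (Gate 3), but node-16 never turns on.
node-13 would need node-16 (Gate 4), but node-16 never turns on.
node-39 would need node-9, node-16, and node-48 (Gate 1), but node-16 never turns on.
Reached: node-36 — 1 of the 5.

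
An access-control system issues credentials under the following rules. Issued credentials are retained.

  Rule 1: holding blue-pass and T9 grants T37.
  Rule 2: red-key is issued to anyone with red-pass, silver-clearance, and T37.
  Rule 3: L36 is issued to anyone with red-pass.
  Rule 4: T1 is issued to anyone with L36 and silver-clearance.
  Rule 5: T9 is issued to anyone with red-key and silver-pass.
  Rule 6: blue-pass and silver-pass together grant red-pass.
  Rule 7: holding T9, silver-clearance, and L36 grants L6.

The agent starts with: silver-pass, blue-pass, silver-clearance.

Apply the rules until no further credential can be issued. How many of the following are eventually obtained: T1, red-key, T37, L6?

Holding blue-pass and silver-pass grants red-pass (Rule 6).
Holding red-pass grants L36 (Rule 3).
Holding L36 and silver-clearance grants T1 (Rule 4).
T1: reached.
red-key would need red-pass, silver-clearance, and T37 (Rule 2), but T37 is never granted.
T37 would need blue-pass and T9 (Rule 1), but T9 is never granted.
L6 would need T9, silver-clearance, and L36 (Rule 7), but T9 is never granted.
Reached: T1 — 1 of the 4.

1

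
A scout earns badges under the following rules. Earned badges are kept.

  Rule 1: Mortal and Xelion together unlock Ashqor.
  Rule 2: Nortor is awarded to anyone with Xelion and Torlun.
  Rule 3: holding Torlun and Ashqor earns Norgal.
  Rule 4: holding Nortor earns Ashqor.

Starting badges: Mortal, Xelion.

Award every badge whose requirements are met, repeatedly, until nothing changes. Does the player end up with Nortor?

No

Nortor would need Xelion and Torlun (Rule 2), but Torlun is never earned.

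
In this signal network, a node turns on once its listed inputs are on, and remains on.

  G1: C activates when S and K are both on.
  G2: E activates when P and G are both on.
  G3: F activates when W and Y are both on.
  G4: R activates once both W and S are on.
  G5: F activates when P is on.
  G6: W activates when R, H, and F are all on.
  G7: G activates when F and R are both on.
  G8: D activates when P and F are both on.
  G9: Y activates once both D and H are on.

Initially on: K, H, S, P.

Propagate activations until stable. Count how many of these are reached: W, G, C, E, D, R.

2

P is on, so F activates (G5).
G1: S and K on → C on.
G8: P and F on → D on.
W would need R, H, and F (G6), but R never turns on.
G would need F and R (G7), but R never turns on.
C: reached.
E would need P and G (G2), but G never turns on.
D: reached.
R would need W and S (G4), but W never turns on.
Reached: C and D — 2 of the 6.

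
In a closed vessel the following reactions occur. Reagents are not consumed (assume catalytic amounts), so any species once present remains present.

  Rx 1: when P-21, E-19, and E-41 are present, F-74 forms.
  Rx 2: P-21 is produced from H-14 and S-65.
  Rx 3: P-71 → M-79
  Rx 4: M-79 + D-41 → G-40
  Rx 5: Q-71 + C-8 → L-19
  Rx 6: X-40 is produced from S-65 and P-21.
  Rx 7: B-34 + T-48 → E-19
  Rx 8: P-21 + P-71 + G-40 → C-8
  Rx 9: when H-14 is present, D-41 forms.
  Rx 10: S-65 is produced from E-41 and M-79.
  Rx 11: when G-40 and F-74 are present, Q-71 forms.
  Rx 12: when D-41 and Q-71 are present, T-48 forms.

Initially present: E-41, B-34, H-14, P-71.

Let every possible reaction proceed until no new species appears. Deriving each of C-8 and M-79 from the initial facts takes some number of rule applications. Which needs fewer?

M-79

M-79: P-71 present → M-79 forms (Rx 3). [1 rule application]
C-8: H-14 present → D-41 forms (Rx 9). P-71 present → M-79 forms (Rx 3). M-79 and D-41 present → G-40 forms (Rx 4). E-41 and M-79 present → S-65 forms (Rx 10). H-14 and S-65 present → P-21 forms (Rx 2). P-21, P-71, and G-40 present → C-8 forms (Rx 8). [6 rule applications]
M-79 needs fewer.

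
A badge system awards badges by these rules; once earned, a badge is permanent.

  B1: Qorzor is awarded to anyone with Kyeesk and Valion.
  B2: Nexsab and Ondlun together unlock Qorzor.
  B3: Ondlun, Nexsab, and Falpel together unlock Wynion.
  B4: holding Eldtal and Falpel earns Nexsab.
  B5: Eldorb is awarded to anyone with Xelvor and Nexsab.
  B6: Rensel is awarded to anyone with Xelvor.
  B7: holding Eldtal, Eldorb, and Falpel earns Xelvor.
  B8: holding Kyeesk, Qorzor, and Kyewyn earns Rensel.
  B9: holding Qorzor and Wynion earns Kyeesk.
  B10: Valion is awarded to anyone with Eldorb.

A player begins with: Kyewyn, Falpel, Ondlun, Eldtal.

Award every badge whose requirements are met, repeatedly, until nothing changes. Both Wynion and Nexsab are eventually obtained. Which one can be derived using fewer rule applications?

Nexsab: With Eldtal and Falpel, Nexsab is earned (B4). [1 rule application]
Wynion: With Eldtal and Falpel, Nexsab is earned (B4). With Ondlun, Nexsab, and Falpel, Wynion is earned (B3). [2 rule applications]
Nexsab needs fewer.

Nexsab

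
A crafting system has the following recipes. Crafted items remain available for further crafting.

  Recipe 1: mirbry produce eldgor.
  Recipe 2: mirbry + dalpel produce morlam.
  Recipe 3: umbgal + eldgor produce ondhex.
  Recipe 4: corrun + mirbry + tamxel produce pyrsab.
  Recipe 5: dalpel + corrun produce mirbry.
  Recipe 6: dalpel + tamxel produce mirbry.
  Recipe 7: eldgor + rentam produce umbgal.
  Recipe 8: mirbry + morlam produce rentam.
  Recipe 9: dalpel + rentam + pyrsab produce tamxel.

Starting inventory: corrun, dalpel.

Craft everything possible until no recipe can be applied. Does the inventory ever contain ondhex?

dalpel + corrun → mirbry (Recipe 5).
mirbry + dalpel → morlam (Recipe 2).
Using Recipe 1, mirbry makes eldgor.
mirbry + morlam → rentam (Recipe 8).
eldgor + rentam → umbgal (Recipe 7).
umbgal + eldgor → ondhex (Recipe 3).

Yes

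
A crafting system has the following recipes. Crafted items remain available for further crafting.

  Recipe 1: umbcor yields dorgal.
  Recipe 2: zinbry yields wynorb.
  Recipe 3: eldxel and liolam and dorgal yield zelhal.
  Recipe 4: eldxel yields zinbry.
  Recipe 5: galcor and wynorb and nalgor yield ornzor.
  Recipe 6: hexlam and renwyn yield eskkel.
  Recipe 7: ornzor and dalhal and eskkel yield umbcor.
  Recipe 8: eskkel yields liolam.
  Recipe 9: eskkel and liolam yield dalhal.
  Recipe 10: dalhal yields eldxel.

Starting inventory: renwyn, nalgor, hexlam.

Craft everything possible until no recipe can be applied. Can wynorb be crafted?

Using Recipe 6, hexlam and renwyn make eskkel.
eskkel → liolam (Recipe 8).
Using Recipe 9, eskkel and liolam make dalhal.
dalhal → eldxel (Recipe 10).
eldxel → zinbry (Recipe 4).
Using Recipe 2, zinbry makes wynorb.

Yes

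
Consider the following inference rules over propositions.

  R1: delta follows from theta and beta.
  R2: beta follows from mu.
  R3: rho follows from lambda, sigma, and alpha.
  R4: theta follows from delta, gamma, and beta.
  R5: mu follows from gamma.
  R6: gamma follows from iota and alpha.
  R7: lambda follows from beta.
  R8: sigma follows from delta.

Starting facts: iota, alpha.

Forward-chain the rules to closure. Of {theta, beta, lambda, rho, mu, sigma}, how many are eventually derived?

3

From iota and alpha, R6 gives gamma.
gamma holds, so mu follows (R5).
mu holds, so beta follows (R2).
beta holds, so lambda follows (R7).
theta would need delta, gamma, and beta (R4), but delta is never established.
beta: reached.
lambda: reached.
rho would need lambda, sigma, and alpha (R3), but sigma is never established.
mu: reached.
sigma would need delta (R8), but delta is never established.
Reached: beta, lambda, and mu — 3 of the 6.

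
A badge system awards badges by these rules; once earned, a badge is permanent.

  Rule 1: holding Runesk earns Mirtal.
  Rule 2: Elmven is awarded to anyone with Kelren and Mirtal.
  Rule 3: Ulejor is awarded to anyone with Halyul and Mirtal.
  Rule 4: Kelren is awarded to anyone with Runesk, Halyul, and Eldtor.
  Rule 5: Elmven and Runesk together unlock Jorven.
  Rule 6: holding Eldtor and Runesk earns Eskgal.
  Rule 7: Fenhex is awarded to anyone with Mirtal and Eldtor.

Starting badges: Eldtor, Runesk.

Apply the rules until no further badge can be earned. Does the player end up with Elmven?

Elmven would need Kelren and Mirtal (Rule 2), but Kelren is never earned.

No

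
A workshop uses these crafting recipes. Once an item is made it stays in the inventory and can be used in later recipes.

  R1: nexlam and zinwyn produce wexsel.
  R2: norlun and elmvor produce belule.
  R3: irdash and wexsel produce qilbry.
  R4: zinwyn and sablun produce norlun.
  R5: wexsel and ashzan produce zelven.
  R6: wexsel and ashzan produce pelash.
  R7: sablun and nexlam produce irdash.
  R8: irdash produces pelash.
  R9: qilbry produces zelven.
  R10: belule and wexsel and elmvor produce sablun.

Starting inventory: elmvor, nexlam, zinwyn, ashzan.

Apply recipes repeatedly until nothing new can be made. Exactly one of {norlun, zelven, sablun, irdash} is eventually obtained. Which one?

Using R1, nexlam and zinwyn make wexsel.
wexsel and ashzan → zelven (R5).
norlun would need zinwyn and sablun (R4), but sablun is never obtained. sablun would need belule, wexsel, and elmvor (R10), but belule is never obtained. irdash would need sablun and nexlam (R7), but sablun is never obtained.

zelven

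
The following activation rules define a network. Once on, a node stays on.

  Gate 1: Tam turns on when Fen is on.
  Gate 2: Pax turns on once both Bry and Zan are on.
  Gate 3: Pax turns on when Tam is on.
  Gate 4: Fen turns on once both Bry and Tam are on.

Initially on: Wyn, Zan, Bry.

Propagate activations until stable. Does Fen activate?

No

Fen would need Bry and Tam (Gate 4), but Tam never turns on.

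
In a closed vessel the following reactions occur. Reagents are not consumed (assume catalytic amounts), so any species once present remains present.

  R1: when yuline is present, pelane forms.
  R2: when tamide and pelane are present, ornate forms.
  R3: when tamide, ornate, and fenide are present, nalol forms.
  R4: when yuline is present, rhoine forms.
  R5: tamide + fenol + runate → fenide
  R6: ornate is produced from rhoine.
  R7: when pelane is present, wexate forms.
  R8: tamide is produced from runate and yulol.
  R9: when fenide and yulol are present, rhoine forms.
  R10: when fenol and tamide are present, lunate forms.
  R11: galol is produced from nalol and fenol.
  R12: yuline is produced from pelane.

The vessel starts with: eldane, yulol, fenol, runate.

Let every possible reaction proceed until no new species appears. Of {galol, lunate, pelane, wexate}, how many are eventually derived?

runate and yulol present → tamide forms (R8).
tamide, fenol, and runate present → fenide forms (R5).
fenol and tamide present → lunate forms (R10).
fenide and yulol present → rhoine forms (R9).
rhoine present → ornate forms (R6).
tamide, ornate, and fenide present → nalol forms (R3).
nalol and fenol present → galol forms (R11).
galol: reached.
lunate: reached.
pelane would need yuline (R1), but yuline never forms.
wexate would need pelane (R7), but pelane never forms.
Reached: galol and lunate — 2 of the 4.

2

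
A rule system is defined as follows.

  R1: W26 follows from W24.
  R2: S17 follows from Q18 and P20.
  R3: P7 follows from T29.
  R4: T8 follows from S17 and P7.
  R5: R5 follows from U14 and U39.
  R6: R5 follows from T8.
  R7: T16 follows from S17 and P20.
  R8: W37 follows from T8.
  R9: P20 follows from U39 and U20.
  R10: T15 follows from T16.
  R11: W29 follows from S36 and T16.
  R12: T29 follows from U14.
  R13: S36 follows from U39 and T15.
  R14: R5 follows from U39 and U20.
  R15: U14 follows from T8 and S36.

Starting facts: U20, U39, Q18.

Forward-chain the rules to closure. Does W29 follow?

Yes

U39 and U20 hold, so P20 follows (R9).
Q18 and P20 hold, so S17 follows (R2).
S17 and P20 hold, so T16 follows (R7).
T16 holds, so T15 follows (R10).
U39 and T15 hold, so S36 follows (R13).
S36 and T16 hold, so W29 follows (R11).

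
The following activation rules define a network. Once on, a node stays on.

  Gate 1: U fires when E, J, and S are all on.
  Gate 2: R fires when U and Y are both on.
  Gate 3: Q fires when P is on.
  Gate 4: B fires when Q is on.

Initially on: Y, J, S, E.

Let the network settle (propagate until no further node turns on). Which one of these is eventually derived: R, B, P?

E, J, and S are on, so U fires (Gate 1).
U and Y are on, so R fires (Gate 2).
No rule produces P, and it is not given. B would need Q (Gate 4), but Q never turns on.

R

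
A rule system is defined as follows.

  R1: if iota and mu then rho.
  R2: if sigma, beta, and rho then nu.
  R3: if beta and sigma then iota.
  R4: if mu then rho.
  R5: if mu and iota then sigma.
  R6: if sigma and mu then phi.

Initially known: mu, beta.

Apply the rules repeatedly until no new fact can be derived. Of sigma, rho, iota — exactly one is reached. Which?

rho

mu holds, so rho follows (R4).
sigma would need mu and iota (R5), but iota is never established. iota would need beta and sigma (R3), but sigma is never established.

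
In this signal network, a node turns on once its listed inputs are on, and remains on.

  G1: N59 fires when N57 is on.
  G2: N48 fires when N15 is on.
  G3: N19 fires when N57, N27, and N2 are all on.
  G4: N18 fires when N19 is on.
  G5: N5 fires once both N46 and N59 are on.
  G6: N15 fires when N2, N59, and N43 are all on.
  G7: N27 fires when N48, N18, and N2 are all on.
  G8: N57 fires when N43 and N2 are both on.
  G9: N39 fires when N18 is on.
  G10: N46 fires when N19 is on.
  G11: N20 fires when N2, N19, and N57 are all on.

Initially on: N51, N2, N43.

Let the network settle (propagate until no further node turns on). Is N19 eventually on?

N19 would need N57, N27, and N2 (G3), but N27 never turns on.

No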